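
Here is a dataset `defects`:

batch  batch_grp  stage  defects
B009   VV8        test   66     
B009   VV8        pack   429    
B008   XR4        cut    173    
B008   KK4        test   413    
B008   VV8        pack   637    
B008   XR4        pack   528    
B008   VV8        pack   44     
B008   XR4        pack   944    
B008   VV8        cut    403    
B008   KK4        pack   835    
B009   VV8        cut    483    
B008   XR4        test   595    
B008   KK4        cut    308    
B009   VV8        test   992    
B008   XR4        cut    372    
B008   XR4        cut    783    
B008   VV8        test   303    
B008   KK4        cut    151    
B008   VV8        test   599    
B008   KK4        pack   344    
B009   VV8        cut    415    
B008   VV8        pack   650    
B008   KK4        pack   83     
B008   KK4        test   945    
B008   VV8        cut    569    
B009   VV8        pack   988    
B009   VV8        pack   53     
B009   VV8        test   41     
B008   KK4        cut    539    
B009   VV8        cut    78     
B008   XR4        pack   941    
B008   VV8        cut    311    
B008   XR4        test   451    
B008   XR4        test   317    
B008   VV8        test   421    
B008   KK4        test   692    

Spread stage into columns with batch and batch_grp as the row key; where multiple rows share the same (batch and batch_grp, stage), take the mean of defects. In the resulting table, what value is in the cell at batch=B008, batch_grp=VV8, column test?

Rows with batch=B008, batch_grp=VV8 and stage=test: defects values are 303, 599, 421.
(303 + 599 + 421) / 3 = 441.

441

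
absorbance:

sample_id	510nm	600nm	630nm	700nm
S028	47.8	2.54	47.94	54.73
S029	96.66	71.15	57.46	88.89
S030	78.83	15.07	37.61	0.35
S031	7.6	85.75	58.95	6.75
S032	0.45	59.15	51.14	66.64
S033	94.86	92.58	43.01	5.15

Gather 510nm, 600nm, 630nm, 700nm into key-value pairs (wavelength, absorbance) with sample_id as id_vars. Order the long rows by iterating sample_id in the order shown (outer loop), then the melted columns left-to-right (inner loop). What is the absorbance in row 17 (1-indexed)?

0.45

24 rows total (6 × 4). Row 17: index ⌊(17-1)/4⌋ = 4 into sample_id → S032; (17-1) mod 4 = 0 into the melted columns → 510nm.
So row 17 is (S032, 510nm, 0.45); absorbance = 0.45.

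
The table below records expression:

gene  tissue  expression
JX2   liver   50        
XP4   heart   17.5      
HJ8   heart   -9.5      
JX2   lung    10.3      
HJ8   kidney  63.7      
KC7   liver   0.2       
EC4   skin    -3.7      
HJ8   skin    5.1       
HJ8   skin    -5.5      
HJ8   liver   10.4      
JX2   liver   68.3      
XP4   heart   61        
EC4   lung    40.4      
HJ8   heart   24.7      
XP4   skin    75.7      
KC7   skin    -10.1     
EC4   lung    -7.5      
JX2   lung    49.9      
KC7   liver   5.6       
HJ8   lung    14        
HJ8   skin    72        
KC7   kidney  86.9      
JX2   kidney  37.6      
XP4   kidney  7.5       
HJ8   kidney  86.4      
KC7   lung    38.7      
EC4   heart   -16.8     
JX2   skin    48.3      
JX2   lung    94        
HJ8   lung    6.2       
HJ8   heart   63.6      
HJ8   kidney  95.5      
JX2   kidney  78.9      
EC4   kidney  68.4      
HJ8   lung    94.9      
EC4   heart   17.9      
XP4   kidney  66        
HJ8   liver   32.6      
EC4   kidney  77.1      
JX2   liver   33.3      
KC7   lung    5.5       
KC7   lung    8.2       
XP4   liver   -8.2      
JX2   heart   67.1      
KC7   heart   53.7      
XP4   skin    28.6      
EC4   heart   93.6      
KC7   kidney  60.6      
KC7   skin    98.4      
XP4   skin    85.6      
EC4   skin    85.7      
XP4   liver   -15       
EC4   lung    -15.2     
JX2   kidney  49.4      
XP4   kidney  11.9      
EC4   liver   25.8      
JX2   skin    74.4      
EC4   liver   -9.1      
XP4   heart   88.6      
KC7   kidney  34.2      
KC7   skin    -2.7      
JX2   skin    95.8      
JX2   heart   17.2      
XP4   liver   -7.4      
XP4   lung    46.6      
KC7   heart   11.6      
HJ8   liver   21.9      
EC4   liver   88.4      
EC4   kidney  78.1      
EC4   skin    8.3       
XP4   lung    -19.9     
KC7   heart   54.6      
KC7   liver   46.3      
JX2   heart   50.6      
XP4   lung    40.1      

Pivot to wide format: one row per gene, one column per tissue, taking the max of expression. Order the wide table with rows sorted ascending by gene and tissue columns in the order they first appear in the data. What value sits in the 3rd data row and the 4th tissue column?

With rows sorted ascending by gene, row 3 is gene=JX2. tissue columns in first-appearance order: liver, heart, lung, kidney, skin; column 4 is kidney.
Long rows with gene=JX2, tissue=kidney: max(37.6, 78.9, 49.4) = 78.9.

78.9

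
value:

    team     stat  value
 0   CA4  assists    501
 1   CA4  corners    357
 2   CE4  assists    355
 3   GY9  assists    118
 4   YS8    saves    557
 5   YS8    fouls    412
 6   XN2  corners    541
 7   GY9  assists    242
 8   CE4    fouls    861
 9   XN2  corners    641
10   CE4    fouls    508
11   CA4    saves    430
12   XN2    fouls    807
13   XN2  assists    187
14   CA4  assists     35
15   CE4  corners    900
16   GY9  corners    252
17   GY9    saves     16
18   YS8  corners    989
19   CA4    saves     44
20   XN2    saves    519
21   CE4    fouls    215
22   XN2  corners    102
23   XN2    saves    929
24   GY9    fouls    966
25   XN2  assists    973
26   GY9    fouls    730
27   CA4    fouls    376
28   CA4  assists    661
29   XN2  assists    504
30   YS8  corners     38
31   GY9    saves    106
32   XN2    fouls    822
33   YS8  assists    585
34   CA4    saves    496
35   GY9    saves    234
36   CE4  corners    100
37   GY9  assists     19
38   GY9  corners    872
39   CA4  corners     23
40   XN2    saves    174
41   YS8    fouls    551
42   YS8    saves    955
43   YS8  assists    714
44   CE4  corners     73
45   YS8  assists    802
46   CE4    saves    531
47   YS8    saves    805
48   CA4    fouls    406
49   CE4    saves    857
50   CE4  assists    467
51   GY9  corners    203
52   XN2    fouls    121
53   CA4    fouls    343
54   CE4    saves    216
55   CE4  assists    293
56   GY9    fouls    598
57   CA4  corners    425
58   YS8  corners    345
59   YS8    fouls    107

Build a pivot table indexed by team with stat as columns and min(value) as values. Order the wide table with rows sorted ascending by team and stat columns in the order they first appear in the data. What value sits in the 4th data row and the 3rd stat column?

174

With rows sorted ascending by team, row 4 is team=XN2. stat columns in first-appearance order: assists, corners, saves, fouls; column 3 is saves.
Long rows with team=XN2, stat=saves: min(519, 929, 174) = 174.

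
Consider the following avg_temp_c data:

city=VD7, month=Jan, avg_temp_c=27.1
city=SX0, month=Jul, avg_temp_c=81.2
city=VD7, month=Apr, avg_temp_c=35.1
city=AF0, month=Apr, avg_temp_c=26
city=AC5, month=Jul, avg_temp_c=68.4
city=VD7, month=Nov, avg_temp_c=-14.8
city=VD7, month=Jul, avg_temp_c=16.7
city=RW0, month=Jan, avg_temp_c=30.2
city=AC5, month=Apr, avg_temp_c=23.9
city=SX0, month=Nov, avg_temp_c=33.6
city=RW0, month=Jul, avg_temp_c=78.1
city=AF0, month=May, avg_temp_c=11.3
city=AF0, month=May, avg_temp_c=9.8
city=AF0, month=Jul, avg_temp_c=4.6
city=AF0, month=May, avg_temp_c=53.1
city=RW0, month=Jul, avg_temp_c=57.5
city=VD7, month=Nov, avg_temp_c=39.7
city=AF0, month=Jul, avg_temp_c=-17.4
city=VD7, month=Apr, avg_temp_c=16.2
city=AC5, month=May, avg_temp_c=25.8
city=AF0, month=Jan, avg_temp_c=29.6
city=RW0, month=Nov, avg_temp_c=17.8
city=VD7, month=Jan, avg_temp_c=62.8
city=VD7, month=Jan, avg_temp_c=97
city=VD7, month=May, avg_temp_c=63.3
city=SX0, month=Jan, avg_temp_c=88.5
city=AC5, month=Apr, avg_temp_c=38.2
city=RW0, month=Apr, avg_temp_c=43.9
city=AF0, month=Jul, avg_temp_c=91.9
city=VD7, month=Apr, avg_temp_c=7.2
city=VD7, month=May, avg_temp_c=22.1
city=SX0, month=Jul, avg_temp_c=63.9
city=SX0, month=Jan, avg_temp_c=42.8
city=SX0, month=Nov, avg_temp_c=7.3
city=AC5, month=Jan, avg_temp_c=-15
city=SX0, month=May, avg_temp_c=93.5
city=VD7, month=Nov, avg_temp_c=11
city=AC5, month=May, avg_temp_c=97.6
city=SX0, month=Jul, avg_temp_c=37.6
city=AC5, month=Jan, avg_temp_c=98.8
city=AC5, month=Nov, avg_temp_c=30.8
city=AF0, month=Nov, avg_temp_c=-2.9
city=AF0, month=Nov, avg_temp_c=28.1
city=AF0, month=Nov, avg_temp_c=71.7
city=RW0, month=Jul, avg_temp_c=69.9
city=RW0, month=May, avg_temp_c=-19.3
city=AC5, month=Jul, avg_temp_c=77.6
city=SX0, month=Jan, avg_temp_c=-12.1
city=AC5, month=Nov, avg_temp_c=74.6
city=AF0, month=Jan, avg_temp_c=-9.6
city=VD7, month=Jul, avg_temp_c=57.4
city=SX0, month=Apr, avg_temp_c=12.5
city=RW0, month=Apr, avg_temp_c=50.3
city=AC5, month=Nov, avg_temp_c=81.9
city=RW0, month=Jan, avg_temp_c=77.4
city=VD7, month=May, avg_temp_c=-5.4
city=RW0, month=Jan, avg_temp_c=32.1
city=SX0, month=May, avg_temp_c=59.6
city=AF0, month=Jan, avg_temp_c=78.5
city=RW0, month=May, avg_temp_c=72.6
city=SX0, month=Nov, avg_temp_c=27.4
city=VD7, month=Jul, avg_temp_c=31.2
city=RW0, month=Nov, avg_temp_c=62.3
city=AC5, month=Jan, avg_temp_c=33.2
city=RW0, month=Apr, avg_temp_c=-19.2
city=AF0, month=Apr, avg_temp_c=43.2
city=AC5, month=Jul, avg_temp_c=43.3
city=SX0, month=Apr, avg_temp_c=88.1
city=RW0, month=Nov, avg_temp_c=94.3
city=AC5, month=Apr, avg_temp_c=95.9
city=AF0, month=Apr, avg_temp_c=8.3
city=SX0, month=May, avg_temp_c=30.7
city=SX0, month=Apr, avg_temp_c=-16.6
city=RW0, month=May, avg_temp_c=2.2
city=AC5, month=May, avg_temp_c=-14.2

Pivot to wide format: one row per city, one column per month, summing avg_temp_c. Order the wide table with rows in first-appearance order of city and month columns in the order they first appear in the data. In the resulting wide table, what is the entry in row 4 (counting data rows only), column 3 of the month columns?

158

With rows in first-appearance order of city, row 4 is city=AC5. month columns in first-appearance order: Jan, Jul, Apr, Nov, May; column 3 is Apr.
Long rows with city=AC5, month=Apr: 23.9 + 38.2 + 95.9 = 158.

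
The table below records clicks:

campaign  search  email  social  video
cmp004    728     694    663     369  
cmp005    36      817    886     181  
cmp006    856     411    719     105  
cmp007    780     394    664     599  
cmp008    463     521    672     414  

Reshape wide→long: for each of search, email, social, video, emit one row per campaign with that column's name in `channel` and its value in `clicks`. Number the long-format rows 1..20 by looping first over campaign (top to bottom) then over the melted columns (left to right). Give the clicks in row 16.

20 rows total (5 × 4). Row 16: index ⌊(16-1)/4⌋ = 3 into campaign → cmp007; (16-1) mod 4 = 3 into the melted columns → video.
So row 16 is (cmp007, video, 599); clicks = 599.

599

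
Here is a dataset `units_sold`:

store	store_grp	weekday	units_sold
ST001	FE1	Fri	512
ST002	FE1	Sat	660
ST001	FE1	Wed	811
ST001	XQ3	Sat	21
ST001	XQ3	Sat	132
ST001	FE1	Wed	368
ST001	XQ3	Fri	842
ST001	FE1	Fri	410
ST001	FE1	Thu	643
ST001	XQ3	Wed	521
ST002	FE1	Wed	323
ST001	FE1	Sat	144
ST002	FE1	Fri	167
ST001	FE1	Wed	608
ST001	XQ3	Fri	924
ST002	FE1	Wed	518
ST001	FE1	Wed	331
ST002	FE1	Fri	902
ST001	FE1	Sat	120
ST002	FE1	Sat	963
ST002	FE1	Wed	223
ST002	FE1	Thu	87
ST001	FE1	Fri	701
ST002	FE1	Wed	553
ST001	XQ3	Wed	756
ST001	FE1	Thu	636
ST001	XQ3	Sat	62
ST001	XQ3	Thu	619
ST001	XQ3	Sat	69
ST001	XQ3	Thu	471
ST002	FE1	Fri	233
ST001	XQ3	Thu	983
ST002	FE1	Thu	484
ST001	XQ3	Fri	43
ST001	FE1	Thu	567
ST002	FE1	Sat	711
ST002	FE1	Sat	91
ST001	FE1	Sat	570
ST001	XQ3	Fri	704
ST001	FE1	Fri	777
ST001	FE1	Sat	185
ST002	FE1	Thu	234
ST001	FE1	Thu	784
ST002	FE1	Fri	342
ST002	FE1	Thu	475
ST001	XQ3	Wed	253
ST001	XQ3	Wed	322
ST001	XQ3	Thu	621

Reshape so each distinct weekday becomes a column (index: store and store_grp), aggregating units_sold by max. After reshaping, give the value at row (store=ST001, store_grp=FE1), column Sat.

570

Rows with store=ST001, store_grp=FE1 and weekday=Sat: units_sold values are 144, 120, 570, 185.
max(144, 120, 570, 185) = 570.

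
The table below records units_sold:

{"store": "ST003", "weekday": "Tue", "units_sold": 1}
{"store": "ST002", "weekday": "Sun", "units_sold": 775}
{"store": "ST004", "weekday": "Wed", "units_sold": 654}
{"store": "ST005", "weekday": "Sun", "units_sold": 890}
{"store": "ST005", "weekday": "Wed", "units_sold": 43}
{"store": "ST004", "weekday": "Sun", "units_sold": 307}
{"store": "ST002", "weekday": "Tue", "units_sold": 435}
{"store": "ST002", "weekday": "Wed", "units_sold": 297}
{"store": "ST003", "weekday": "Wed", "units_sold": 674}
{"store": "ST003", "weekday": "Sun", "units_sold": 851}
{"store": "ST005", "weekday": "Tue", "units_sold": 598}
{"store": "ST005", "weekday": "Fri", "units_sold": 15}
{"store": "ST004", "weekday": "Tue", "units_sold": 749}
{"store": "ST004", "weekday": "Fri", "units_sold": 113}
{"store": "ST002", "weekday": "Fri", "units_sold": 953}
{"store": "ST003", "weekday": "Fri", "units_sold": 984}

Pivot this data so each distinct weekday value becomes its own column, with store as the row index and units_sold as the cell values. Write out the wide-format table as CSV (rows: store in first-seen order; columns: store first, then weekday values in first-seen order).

Columns: store plus the 4 distinct weekday values (Tue, Sun, Wed, Fri).
For example, row ST003 column Tue takes units_sold=1 from the long row (ST003, Tue).

store,Tue,Sun,Wed,Fri
ST003,1,851,674,984
ST002,435,775,297,953
ST004,749,307,654,113
ST005,598,890,43,15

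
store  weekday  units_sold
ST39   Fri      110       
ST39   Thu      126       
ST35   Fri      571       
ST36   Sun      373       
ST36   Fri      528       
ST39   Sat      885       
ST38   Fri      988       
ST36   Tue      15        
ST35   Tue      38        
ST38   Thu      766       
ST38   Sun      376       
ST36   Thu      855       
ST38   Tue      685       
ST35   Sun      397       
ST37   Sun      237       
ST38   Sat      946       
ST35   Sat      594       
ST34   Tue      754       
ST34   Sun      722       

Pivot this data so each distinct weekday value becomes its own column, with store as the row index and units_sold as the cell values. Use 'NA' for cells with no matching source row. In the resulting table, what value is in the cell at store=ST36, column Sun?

373

The long row with store=ST36, weekday=Sun has units_sold=373.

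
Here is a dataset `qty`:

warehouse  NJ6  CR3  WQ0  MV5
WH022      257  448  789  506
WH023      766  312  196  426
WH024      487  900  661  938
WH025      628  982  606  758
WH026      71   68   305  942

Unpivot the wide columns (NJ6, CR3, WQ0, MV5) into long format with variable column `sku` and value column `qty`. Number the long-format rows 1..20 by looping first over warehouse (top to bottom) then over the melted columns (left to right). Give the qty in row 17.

20 rows total (5 × 4). Row 17: index ⌊(17-1)/4⌋ = 4 into warehouse → WH026; (17-1) mod 4 = 0 into the melted columns → NJ6.
So row 17 is (WH026, NJ6, 71); qty = 71.

71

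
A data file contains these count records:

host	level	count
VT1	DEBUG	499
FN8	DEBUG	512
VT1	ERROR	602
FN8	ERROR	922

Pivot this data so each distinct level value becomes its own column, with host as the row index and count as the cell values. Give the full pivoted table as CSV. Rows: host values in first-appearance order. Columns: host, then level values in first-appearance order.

host,DEBUG,ERROR
VT1,499,602
FN8,512,922

Columns: host plus the 2 distinct level values (DEBUG, ERROR).
For example, row VT1 column DEBUG takes count=499 from the long row (VT1, DEBUG).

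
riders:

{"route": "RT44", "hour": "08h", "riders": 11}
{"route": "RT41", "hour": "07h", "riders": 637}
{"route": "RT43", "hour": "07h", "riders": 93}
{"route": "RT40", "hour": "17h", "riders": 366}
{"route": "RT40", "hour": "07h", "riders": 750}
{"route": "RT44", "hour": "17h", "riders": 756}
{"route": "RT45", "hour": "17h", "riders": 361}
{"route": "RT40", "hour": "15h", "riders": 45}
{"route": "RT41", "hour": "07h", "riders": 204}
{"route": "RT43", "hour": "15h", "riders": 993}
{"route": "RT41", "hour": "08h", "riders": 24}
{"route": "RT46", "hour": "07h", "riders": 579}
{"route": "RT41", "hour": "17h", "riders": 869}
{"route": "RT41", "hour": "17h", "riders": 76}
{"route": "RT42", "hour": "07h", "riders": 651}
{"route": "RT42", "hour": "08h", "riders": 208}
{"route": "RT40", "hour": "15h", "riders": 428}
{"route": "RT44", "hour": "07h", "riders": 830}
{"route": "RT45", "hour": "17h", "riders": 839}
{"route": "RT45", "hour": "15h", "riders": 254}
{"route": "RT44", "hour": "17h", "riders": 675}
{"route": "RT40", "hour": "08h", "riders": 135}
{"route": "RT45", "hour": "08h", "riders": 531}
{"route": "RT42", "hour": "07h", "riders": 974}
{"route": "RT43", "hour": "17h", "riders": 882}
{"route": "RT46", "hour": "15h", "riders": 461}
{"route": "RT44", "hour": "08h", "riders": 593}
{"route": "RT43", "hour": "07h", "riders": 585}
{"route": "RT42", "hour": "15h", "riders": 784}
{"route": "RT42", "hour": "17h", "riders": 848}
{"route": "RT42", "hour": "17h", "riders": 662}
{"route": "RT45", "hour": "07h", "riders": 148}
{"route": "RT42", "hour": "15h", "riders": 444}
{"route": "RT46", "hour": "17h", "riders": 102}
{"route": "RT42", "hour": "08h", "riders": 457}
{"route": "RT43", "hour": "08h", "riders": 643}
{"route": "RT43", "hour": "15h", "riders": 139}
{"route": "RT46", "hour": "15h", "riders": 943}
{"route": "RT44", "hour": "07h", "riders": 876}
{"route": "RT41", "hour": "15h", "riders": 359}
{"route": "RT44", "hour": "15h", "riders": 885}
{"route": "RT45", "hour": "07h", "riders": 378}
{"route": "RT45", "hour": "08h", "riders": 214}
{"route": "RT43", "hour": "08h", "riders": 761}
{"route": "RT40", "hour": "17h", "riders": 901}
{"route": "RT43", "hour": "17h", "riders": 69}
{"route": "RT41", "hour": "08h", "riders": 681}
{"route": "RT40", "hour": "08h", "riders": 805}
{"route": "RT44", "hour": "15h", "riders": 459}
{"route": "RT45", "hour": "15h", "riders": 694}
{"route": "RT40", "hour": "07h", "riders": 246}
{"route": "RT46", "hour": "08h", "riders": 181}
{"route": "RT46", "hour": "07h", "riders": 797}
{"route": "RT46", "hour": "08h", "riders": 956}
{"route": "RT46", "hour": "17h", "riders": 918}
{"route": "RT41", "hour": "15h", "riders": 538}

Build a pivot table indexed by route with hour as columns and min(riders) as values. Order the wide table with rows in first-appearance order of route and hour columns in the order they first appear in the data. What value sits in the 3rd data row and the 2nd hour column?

93

With rows in first-appearance order of route, row 3 is route=RT43. hour columns in first-appearance order: 08h, 07h, 17h, 15h; column 2 is 07h.
Long rows with route=RT43, hour=07h: min(93, 585) = 93.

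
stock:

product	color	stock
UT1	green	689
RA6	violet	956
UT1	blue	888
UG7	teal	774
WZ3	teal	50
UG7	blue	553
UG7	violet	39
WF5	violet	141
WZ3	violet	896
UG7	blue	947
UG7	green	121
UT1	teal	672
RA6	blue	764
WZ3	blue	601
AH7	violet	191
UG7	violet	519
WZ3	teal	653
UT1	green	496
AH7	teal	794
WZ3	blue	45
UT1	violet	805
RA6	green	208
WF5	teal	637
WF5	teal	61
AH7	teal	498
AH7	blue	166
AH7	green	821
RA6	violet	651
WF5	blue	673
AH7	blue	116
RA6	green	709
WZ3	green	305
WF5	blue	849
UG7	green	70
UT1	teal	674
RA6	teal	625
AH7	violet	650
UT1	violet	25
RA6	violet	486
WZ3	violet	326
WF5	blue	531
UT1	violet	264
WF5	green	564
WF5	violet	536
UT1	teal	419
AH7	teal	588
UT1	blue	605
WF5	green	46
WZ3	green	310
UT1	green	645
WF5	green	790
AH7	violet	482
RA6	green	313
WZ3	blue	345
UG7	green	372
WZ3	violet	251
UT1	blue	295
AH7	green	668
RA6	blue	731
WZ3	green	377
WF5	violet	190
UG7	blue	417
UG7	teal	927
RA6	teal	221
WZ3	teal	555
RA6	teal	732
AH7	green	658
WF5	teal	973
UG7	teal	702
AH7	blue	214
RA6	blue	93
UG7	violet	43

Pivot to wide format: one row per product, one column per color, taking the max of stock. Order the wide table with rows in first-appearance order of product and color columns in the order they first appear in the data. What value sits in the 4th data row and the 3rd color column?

With rows in first-appearance order of product, row 4 is product=WZ3. color columns in first-appearance order: green, violet, blue, teal; column 3 is blue.
Long rows with product=WZ3, color=blue: max(601, 45, 345) = 601.

601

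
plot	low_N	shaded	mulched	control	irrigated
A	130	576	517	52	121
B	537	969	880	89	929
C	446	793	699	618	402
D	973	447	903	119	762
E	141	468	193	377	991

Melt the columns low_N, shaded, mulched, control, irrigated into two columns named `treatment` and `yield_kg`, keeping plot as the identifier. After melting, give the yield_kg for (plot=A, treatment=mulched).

Unpivoting turns each (plot, wide-column) pair into one long row.
The wide cell at row A, column mulched holds 517, so the long row (A, mulched) has yield_kg=517.

517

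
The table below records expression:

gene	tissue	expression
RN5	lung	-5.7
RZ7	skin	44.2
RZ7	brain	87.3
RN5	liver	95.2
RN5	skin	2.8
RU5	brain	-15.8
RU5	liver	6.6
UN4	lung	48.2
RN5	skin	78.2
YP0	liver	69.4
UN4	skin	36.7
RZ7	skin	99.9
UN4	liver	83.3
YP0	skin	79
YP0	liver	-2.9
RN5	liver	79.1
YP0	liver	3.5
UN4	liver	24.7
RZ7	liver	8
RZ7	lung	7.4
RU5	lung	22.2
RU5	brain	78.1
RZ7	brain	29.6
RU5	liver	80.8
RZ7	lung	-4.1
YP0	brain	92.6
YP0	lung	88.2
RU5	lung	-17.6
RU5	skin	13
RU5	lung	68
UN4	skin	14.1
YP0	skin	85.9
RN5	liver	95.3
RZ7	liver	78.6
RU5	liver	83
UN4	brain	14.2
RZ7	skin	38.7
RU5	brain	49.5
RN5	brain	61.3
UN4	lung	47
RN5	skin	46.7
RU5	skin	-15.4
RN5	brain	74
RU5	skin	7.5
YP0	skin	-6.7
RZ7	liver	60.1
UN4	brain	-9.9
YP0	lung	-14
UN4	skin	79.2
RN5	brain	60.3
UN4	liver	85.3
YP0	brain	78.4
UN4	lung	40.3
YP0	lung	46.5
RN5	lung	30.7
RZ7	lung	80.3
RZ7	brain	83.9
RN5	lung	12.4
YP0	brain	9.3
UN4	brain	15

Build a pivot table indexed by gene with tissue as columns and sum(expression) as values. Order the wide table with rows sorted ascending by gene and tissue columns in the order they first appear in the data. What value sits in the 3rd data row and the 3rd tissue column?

With rows sorted ascending by gene, row 3 is gene=RZ7. tissue columns in first-appearance order: lung, skin, brain, liver; column 3 is brain.
Long rows with gene=RZ7, tissue=brain: 87.3 + 29.6 + 83.9 = 200.8.

200.8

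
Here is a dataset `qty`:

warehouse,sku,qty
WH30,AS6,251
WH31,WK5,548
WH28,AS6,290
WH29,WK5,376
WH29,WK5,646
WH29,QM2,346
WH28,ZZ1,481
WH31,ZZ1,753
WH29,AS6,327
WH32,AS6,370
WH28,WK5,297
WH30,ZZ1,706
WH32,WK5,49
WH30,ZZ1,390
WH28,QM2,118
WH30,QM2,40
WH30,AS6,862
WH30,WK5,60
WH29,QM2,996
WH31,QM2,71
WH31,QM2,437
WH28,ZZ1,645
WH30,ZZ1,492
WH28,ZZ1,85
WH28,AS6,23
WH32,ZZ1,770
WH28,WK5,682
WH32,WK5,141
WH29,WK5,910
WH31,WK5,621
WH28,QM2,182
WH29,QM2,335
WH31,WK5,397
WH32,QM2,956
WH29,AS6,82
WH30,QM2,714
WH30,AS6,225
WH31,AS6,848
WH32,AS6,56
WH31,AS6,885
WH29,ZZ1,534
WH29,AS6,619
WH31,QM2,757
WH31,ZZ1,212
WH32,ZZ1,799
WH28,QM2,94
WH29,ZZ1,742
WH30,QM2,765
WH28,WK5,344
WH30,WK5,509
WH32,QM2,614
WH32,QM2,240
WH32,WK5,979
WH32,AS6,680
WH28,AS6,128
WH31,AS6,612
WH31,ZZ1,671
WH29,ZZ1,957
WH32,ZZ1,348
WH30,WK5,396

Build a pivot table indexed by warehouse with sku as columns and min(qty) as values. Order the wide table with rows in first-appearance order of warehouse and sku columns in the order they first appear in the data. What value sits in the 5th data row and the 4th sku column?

348

With rows in first-appearance order of warehouse, row 5 is warehouse=WH32. sku columns in first-appearance order: AS6, WK5, QM2, ZZ1; column 4 is ZZ1.
Long rows with warehouse=WH32, sku=ZZ1: min(770, 799, 348) = 348.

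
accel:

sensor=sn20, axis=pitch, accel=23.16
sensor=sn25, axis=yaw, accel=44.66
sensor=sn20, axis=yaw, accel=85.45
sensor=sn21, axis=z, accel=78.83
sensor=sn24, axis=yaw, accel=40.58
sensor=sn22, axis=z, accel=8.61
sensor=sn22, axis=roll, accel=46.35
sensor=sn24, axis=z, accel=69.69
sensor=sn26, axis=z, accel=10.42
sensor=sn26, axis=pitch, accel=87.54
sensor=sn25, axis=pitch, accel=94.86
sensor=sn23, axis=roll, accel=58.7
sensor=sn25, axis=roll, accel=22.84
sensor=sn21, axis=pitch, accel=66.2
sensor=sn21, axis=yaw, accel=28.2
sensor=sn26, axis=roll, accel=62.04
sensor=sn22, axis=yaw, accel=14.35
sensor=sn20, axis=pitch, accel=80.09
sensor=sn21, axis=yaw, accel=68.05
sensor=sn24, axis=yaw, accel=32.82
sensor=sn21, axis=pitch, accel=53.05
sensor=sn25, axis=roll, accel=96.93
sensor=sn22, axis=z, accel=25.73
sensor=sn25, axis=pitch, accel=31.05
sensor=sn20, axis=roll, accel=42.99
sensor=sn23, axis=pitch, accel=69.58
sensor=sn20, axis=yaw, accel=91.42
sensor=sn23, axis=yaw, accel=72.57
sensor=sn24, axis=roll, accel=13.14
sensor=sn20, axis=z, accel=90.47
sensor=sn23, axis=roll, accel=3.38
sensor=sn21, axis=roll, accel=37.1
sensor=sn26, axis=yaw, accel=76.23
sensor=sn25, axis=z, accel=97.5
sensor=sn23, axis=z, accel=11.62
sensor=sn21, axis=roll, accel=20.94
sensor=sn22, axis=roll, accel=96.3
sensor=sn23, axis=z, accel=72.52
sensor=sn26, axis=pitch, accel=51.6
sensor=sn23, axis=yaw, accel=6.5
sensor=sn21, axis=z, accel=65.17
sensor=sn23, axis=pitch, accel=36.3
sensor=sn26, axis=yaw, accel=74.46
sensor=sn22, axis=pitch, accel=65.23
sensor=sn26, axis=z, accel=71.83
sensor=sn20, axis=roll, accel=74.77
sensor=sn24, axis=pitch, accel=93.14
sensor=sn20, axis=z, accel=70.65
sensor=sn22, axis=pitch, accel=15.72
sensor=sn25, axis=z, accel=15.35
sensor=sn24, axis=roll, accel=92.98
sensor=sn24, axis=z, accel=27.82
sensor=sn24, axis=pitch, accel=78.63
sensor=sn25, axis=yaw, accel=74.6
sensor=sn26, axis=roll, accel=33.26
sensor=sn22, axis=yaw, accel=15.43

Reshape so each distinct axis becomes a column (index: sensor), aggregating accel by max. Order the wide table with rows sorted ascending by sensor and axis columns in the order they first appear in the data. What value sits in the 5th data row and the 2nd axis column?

40.58

With rows sorted ascending by sensor, row 5 is sensor=sn24. axis columns in first-appearance order: pitch, yaw, z, roll; column 2 is yaw.
Long rows with sensor=sn24, axis=yaw: max(40.58, 32.82) = 40.58.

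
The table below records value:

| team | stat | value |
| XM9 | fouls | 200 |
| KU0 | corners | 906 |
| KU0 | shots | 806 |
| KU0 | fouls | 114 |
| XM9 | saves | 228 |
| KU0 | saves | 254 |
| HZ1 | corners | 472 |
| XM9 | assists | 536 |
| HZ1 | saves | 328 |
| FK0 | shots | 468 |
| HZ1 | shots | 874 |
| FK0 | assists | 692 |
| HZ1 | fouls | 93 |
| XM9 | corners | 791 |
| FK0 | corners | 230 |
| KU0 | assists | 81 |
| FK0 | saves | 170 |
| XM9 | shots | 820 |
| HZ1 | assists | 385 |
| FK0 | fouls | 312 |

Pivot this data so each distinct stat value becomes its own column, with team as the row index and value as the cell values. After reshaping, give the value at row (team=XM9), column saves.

Wide layout: rows indexed by team, columns are the 5 distinct stat values (fouls, corners, shots, saves, assists).
Cell (team=XM9, stat=saves) draws from the long row where team=XM9 and stat=saves, which has value=228.

228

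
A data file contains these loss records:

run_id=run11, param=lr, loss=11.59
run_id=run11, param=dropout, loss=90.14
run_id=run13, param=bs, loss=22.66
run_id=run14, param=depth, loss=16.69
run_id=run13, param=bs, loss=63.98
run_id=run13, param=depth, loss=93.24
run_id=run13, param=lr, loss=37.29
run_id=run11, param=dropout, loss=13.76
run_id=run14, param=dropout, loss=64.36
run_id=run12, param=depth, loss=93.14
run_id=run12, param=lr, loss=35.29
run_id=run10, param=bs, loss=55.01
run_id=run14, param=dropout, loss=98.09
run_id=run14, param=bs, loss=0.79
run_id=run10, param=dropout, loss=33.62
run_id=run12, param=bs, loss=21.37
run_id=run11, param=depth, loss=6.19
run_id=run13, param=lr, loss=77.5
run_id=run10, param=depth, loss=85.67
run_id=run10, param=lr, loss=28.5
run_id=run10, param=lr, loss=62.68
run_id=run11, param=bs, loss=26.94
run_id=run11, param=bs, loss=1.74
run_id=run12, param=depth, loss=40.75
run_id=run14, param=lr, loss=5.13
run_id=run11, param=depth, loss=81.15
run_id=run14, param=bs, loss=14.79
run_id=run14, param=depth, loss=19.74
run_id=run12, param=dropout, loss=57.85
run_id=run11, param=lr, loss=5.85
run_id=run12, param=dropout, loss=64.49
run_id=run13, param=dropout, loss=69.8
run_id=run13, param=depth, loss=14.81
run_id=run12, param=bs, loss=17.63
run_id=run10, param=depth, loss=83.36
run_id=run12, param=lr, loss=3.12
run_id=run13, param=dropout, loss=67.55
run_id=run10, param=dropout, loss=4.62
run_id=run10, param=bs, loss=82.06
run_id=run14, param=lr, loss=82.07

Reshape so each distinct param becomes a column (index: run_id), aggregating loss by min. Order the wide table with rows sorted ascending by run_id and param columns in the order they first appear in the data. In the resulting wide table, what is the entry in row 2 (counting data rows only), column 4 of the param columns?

With rows sorted ascending by run_id, row 2 is run_id=run11. param columns in first-appearance order: lr, dropout, bs, depth; column 4 is depth.
Long rows with run_id=run11, param=depth: min(6.19, 81.15) = 6.19.

6.19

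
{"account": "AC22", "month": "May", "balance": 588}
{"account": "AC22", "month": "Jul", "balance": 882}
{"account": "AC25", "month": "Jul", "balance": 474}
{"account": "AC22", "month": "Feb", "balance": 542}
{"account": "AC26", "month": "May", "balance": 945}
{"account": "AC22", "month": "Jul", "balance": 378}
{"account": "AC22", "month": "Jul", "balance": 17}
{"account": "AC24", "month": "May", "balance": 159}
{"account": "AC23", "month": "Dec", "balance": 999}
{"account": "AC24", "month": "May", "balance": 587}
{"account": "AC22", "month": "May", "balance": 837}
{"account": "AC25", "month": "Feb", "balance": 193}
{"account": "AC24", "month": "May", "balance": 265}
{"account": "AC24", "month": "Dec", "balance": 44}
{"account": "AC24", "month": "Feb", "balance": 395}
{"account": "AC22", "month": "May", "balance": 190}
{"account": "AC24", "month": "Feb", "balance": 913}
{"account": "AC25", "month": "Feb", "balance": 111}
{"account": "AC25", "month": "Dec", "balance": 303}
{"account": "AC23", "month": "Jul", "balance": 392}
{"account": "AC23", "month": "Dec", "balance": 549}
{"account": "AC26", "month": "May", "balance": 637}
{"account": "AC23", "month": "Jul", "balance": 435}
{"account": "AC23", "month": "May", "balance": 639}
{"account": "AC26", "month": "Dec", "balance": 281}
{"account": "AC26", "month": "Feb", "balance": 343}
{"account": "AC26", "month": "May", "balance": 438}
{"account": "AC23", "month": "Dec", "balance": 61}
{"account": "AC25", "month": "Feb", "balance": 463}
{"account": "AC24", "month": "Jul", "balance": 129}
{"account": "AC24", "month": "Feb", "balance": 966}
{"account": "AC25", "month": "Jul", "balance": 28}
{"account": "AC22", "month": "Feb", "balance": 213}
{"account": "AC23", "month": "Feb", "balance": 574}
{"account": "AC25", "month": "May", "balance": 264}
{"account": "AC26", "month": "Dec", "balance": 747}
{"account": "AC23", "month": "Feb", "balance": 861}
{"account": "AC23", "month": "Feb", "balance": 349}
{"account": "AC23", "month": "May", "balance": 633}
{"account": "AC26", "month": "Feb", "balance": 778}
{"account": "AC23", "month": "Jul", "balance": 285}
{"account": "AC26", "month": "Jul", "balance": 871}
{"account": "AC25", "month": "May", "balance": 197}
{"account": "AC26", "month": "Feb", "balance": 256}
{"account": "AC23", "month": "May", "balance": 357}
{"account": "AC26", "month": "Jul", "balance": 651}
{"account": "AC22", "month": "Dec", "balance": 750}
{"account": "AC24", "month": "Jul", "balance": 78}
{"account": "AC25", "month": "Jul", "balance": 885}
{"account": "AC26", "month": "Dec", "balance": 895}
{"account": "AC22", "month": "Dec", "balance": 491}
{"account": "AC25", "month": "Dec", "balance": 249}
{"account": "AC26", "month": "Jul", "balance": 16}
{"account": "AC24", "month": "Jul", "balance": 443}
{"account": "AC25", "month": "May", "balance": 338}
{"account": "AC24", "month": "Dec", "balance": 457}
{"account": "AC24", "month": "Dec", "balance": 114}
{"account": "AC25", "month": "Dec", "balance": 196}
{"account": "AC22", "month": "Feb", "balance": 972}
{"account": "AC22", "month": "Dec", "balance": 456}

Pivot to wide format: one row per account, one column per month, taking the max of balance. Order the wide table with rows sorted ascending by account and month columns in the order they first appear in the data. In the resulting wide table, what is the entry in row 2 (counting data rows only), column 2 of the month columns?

435

With rows sorted ascending by account, row 2 is account=AC23. month columns in first-appearance order: May, Jul, Feb, Dec; column 2 is Jul.
Long rows with account=AC23, month=Jul: max(392, 435, 285) = 435.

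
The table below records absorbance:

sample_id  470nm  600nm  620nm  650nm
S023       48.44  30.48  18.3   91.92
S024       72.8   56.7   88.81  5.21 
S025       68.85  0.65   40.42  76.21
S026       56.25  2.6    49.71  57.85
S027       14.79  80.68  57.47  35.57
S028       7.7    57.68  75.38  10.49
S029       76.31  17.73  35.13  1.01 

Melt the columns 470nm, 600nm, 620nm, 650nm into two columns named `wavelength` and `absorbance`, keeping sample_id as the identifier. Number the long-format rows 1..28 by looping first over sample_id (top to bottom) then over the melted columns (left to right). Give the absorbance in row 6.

28 rows total (7 × 4). Row 6: index ⌊(6-1)/4⌋ = 1 into sample_id → S024; (6-1) mod 4 = 1 into the melted columns → 600nm.
So row 6 is (S024, 600nm, 56.7); absorbance = 56.7.

56.7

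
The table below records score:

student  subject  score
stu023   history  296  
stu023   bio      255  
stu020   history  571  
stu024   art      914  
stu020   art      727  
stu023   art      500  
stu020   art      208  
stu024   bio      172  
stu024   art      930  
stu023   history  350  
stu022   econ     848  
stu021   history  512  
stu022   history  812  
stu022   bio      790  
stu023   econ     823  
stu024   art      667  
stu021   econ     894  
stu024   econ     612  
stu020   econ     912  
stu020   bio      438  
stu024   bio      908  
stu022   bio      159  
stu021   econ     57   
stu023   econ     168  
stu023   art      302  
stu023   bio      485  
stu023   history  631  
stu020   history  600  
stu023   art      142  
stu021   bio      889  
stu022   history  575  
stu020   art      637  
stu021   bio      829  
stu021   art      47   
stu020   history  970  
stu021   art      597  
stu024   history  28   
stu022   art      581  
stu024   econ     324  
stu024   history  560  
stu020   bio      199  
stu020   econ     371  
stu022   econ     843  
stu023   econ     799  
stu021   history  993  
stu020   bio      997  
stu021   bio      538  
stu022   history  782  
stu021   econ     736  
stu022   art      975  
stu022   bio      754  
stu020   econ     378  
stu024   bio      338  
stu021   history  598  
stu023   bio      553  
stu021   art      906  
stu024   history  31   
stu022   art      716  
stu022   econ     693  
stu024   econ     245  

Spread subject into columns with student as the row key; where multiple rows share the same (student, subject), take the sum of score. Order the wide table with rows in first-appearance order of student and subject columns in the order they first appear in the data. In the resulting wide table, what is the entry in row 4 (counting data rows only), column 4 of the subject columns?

With rows in first-appearance order of student, row 4 is student=stu022. subject columns in first-appearance order: history, bio, art, econ; column 4 is econ.
Long rows with student=stu022, subject=econ: 848 + 843 + 693 = 2384.

2384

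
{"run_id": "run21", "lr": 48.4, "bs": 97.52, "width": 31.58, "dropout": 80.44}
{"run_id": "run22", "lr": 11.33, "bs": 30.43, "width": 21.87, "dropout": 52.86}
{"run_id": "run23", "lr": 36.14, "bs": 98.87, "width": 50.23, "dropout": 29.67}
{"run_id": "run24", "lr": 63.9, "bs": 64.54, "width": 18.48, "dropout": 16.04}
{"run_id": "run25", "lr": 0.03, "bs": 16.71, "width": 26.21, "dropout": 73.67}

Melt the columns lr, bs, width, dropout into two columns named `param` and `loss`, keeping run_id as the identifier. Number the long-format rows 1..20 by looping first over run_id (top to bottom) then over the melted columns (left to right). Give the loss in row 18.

16.71

20 rows total (5 × 4). Row 18: index ⌊(18-1)/4⌋ = 4 into run_id → run25; (18-1) mod 4 = 1 into the melted columns → bs.
So row 18 is (run25, bs, 16.71); loss = 16.71.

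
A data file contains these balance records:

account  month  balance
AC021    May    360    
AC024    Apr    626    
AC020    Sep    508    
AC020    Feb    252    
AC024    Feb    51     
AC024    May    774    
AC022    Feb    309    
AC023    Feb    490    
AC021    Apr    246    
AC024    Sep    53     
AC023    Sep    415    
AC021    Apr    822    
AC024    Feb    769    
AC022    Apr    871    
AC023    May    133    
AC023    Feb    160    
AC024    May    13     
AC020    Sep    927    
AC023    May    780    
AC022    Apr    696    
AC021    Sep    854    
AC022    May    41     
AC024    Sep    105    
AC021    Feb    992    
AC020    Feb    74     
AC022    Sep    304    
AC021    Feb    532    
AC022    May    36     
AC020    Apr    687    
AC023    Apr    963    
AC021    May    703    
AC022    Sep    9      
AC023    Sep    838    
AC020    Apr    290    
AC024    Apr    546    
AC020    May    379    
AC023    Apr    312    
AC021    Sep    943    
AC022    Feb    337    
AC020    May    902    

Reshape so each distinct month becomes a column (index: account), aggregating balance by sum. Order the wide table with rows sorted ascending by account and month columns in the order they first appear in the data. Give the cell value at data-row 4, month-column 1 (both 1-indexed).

With rows sorted ascending by account, row 4 is account=AC023. month columns in first-appearance order: May, Apr, Sep, Feb; column 1 is May.
Long rows with account=AC023, month=May: 133 + 780 = 913.

913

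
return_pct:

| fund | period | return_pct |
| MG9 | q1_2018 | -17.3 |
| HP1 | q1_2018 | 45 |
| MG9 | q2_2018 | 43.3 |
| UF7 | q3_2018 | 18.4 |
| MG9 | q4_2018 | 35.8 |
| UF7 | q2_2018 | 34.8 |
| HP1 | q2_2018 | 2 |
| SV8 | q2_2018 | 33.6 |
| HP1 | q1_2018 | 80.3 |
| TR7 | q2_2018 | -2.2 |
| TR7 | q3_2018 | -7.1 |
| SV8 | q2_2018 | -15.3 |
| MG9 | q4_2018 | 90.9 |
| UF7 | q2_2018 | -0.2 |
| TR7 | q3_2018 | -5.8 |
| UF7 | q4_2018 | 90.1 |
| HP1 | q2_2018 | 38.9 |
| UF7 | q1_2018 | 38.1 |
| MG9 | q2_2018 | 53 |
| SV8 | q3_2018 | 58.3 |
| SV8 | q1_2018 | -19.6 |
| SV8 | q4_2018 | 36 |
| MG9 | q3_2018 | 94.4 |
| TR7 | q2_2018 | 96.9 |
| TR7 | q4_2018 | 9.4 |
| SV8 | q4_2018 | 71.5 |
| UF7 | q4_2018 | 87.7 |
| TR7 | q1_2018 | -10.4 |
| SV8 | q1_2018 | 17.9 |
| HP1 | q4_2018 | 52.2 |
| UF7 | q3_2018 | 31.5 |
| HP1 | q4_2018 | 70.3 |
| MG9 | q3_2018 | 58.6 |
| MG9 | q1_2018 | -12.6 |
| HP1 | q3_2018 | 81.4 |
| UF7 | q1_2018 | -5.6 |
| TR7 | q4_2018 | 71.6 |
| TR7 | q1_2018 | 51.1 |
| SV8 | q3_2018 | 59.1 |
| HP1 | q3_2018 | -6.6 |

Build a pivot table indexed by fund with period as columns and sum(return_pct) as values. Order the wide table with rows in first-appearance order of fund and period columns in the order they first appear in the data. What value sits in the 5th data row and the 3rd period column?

With rows in first-appearance order of fund, row 5 is fund=TR7. period columns in first-appearance order: q1_2018, q2_2018, q3_2018, q4_2018; column 3 is q3_2018.
Long rows with fund=TR7, period=q3_2018: -7.1 + -5.8 = -12.9.

-12.9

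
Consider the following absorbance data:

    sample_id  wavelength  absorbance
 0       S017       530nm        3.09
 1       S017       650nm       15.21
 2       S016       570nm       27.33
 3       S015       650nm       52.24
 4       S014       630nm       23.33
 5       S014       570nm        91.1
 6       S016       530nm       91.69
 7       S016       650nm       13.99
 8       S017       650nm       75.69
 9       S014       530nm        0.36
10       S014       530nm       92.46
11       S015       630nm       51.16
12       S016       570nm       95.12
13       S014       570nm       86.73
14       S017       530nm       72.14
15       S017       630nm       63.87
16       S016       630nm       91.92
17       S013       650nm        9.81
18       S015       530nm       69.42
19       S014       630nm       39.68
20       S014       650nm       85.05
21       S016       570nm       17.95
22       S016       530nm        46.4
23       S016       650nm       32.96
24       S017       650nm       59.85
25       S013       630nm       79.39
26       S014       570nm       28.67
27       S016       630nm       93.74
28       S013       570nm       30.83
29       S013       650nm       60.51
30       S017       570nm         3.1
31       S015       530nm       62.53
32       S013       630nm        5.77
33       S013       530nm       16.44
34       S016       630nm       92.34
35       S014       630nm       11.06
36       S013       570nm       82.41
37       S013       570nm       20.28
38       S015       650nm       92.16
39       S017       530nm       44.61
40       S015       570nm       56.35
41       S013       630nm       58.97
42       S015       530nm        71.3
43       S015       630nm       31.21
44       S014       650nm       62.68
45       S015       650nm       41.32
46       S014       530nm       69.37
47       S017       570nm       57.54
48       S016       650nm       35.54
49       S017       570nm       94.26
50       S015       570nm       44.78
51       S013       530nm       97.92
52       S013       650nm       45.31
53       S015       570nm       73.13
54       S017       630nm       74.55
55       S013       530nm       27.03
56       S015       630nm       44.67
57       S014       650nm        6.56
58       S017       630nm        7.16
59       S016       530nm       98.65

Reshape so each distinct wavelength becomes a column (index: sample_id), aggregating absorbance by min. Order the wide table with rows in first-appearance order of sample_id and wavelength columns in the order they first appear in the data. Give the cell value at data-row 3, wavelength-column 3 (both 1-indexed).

44.78

With rows in first-appearance order of sample_id, row 3 is sample_id=S015. wavelength columns in first-appearance order: 530nm, 650nm, 570nm, 630nm; column 3 is 570nm.
Long rows with sample_id=S015, wavelength=570nm: min(56.35, 44.78, 73.13) = 44.78.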